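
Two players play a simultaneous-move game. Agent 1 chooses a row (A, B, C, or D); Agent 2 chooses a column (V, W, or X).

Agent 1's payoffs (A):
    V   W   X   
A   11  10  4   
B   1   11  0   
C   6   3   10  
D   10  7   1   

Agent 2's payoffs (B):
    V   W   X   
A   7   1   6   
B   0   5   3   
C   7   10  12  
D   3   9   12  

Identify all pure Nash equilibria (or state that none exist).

(A, V), (B, W), and (C, X)

Check mutual best responses: a cell is a NE iff neither player can gain by unilaterally deviating.
Agent 1's best responses — vs V: A (payoff 11); vs W: B (payoff 11); vs X: C (payoff 10).
Agent 2's best responses — vs A: V (payoff 7); vs B: W (payoff 5); vs C: X (payoff 12); vs D: X (payoff 12).
Mutual best responses occur at (A, V), (B, W), and (C, X); at each, neither player gains by switching.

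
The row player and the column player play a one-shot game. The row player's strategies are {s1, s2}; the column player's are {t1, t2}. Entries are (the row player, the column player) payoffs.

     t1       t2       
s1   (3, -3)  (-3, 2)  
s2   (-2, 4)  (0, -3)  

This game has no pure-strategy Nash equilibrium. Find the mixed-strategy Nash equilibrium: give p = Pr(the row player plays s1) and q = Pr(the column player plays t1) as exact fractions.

p = 7/12, q = 3/8

Each player's mixing probability is pinned down by making the *other* player indifferent.
The column player indifferent between t1 and t2: p·(-3) + (1−p)·4 = p·2 + (1−p)·(-3) ⟹ 4 + (-7)p = (-3) + 5p ⟹ p = 7/12.
The row player indifferent between s1 and s2: q·3 + (1−q)·(-3) = q·(-2) + (1−q)·0 ⟹ (-3) + 6q = 0 + (-2)q ⟹ q = 3/8.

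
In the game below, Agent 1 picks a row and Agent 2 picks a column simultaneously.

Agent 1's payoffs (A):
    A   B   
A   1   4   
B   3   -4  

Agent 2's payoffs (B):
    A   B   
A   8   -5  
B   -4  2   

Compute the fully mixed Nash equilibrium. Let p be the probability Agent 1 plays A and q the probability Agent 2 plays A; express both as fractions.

Each player's mixing probability is pinned down by making the *other* player indifferent.
Agent 2 indifferent between A and B: p·8 + (1−p)·(-4) = p·(-5) + (1−p)·2 ⟹ (-4) + 12p = 2 + (-7)p ⟹ p = 6/19.
Agent 1 indifferent between A and B: q·1 + (1−q)·4 = q·3 + (1−q)·(-4) ⟹ 4 + (-3)q = (-4) + 7q ⟹ q = 4/5.

p = 6/19, q = 4/5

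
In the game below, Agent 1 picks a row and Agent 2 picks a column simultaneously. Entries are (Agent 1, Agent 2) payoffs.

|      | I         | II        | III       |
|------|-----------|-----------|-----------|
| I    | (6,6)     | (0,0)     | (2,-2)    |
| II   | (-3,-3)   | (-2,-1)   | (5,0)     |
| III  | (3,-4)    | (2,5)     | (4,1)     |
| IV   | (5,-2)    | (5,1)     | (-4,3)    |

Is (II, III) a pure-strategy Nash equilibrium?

Holding Agent 2 at III: Agent 1 gets 5 from II, versus 2 from I, 4 from III, -4 from IV. No profitable deviation for Agent 1.
Holding Agent 1 at II: Agent 2 gets 0 from III, versus -3 from I, -1 from II. No profitable deviation for Agent 2 either.

Yes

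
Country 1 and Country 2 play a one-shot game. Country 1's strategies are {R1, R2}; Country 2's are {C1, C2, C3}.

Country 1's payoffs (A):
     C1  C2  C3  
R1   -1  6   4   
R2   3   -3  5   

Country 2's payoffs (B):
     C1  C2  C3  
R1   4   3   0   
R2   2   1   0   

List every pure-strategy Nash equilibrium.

Find each player's best response to every opponent strategy; NE are the intersections.
Country 1's best responses — vs C1: R2 (payoff 3); vs C2: R1 (payoff 6); vs C3: R2 (payoff 5).
Country 2's best responses — vs R1: C1 (payoff 4); vs R2: C1 (payoff 2).
The only mutual best response is (R2, C1); neither player gains by switching there.

(R2, C1)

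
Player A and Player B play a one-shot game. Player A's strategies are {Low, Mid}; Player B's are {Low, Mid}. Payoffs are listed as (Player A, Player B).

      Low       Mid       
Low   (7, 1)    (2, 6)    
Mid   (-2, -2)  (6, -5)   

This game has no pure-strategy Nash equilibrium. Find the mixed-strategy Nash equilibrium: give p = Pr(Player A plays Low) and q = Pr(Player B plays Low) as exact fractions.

In a mixed NE each player is indifferent between their pure strategies, so the opponent's mix sets the indifference.
Player B indifferent between Low and Mid: p·1 + (1−p)·(-2) = p·6 + (1−p)·(-5) ⟹ (-2) + 3p = (-5) + 11p ⟹ p = 3/8.
Player A indifferent between Low and Mid: q·7 + (1−q)·2 = q·(-2) + (1−q)·6 ⟹ 2 + 5q = 6 + (-8)q ⟹ q = 4/13.

p = 3/8, q = 4/13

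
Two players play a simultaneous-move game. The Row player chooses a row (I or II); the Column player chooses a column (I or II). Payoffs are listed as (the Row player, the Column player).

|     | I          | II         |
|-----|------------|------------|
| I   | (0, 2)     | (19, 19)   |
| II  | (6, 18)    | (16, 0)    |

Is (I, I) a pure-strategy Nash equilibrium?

No

Holding the Column player at I: the Row player gets 0 from I but could get 6 by switching to II. The Row player has a profitable deviation.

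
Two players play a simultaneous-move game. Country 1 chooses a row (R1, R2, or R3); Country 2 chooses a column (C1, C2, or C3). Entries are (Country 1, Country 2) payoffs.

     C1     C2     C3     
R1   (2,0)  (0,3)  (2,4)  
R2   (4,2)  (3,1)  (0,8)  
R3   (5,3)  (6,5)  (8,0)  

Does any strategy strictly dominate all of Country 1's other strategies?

Check whether one of Country 1's strategies beats all alternatives regardless of what the opponent does.
R3 strictly dominates: vs C1: 5 > each of {2, 4}; vs C2: 6 > each of {0, 3}; vs C3: 8 > each of {2, 0}.

R3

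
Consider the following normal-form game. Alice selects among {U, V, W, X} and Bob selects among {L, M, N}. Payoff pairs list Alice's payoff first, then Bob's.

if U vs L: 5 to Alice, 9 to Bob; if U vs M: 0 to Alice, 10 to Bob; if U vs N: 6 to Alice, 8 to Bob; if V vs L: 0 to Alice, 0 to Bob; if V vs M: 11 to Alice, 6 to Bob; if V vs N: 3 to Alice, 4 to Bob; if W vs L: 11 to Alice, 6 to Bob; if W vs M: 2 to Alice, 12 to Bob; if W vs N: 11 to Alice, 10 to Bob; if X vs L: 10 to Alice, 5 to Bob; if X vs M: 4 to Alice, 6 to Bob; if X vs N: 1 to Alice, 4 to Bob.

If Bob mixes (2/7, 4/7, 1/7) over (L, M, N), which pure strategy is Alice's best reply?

V

Alice's best reply maximizes expected payoff against the mix.
U: (2/7)·5 + (4/7)·0 + (1/7)·6 = 16/7
V: (2/7)·0 + (4/7)·11 + (1/7)·3 = 47/7
W: (2/7)·11 + (4/7)·2 + (1/7)·11 = 41/7
X: (2/7)·10 + (4/7)·4 + (1/7)·1 = 37/7
Highest expected payoff is 47/7, from V.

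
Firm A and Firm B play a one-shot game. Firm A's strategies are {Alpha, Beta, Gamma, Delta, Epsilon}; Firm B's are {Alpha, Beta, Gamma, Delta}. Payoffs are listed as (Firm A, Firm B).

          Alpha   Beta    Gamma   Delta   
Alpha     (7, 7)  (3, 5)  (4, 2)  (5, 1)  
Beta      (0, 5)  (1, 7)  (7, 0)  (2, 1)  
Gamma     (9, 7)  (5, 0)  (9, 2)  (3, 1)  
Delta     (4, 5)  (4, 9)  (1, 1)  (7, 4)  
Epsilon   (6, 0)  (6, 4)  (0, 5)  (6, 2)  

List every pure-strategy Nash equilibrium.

Check mutual best responses: a cell is a NE iff neither player can gain by unilaterally deviating.
Firm A's best responses — vs Alpha: Gamma (payoff 9); vs Beta: Epsilon (payoff 6); vs Gamma: Gamma (payoff 9); vs Delta: Delta (payoff 7).
Firm B's best responses — vs Alpha: Alpha (payoff 7); vs Beta: Beta (payoff 7); vs Gamma: Alpha (payoff 7); vs Delta: Beta (payoff 9); vs Epsilon: Gamma (payoff 5).
The only mutual best response is (Gamma, Alpha); neither player gains by switching there.

(Gamma, Alpha)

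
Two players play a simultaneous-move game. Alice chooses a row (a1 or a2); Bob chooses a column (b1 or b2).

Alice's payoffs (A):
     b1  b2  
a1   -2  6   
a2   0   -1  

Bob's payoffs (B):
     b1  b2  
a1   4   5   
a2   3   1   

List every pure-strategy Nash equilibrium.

Find each player's best response to every opponent strategy; NE are the intersections.
Alice's best responses — vs b1: a2 (payoff 0); vs b2: a1 (payoff 6).
Bob's best responses — vs a1: b2 (payoff 5); vs a2: b1 (payoff 3).
Mutual best responses occur at (a1, b2) and (a2, b1); at each, neither player gains by switching.

(a1, b2) and (a2, b1)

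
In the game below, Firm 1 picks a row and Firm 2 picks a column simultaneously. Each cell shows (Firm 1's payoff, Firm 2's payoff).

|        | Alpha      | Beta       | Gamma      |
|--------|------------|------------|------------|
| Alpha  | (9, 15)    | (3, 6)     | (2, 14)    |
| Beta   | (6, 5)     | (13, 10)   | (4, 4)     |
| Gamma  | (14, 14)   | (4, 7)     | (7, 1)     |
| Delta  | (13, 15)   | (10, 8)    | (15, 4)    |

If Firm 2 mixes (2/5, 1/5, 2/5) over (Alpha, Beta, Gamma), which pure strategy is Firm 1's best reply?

Delta

Firm 1's best reply maximizes expected payoff against the mix.
Alpha: (2/5)·9 + (1/5)·3 + (2/5)·2 = 5
Beta: (2/5)·6 + (1/5)·13 + (2/5)·4 = 33/5
Gamma: (2/5)·14 + (1/5)·4 + (2/5)·7 = 46/5
Delta: (2/5)·13 + (1/5)·10 + (2/5)·15 = 66/5
Highest expected payoff is 66/5, from Delta.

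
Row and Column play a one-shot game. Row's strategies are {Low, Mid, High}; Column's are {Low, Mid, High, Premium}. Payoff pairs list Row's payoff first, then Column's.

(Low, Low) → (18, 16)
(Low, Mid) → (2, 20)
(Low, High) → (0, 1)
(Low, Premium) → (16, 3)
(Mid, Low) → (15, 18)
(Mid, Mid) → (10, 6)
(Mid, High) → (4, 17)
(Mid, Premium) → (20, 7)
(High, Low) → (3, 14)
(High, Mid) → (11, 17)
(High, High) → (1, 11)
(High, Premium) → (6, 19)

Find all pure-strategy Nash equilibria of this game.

A profile is a Nash equilibrium when each player is best-responding to the other.
Row's best responses — vs Low: Low (payoff 18); vs Mid: High (payoff 11); vs High: Mid (payoff 4); vs Premium: Mid (payoff 20).
Column's best responses — vs Low: Mid (payoff 20); vs Mid: Low (payoff 18); vs High: Premium (payoff 19).
No cell has both players best-responding. For instance, Row's best reply to Low is Low, but against Low Column prefers Mid over Low.

No pure-strategy Nash equilibrium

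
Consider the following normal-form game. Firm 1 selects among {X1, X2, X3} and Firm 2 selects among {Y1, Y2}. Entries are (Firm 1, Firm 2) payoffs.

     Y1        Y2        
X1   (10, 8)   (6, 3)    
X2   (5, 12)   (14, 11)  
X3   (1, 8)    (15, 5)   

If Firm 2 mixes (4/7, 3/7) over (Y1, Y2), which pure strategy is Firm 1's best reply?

X2

Firm 1's best reply maximizes expected payoff against the mix.
X1: (4/7)·10 + (3/7)·6 = 58/7
X2: (4/7)·5 + (3/7)·14 = 62/7
X3: (4/7)·1 + (3/7)·15 = 7
Highest expected payoff is 62/7, from X2.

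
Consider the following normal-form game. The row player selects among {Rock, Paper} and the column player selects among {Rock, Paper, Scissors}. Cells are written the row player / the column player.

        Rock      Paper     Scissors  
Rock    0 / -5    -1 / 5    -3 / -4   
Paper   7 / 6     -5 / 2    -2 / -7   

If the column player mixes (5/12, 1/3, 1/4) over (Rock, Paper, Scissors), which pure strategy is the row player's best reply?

Compute the row player's expected payoff from each pure strategy against the given mix.
Rock: (5/12)·0 + (1/3)·(-1) + (1/4)·(-3) = -13/12
Paper: (5/12)·7 + (1/3)·(-5) + (1/4)·(-2) = 3/4
Highest expected payoff is 3/4, from Paper.

Paper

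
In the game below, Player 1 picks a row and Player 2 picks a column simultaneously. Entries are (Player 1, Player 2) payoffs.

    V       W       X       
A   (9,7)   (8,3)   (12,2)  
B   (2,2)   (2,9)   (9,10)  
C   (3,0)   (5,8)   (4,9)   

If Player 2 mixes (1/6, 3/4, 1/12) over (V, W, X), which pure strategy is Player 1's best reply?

Player 1's best reply maximizes expected payoff against the mix.
A: (1/6)·9 + (3/4)·8 + (1/12)·12 = 17/2
B: (1/6)·2 + (3/4)·2 + (1/12)·9 = 31/12
C: (1/6)·3 + (3/4)·5 + (1/12)·4 = 55/12
Highest expected payoff is 17/2, from A.

A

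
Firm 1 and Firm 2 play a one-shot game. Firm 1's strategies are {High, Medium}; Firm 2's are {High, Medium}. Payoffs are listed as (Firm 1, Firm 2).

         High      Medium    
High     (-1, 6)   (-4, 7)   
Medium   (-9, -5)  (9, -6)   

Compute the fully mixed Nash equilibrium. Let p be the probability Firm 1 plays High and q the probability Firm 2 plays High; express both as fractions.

In a mixed NE each player is indifferent between their pure strategies, so the opponent's mix sets the indifference.
Firm 2 indifferent between High and Medium: p·6 + (1−p)·(-5) = p·7 + (1−p)·(-6) ⟹ (-5) + 11p = (-6) + 13p ⟹ p = 1/2.
Firm 1 indifferent between High and Medium: q·(-1) + (1−q)·(-4) = q·(-9) + (1−q)·9 ⟹ (-4) + 3q = 9 + (-18)q ⟹ q = 13/21.

p = 1/2, q = 13/21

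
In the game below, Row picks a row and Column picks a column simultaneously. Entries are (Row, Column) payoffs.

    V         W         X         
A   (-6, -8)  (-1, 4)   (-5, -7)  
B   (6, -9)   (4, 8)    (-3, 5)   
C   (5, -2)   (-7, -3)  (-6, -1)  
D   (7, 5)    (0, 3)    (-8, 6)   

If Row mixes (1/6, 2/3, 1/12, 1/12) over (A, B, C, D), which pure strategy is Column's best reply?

Column's best reply maximizes expected payoff against the mix.
V: (1/6)·(-8) + (2/3)·(-9) + (1/12)·(-2) + (1/12)·5 = -85/12
W: (1/6)·4 + (2/3)·8 + (1/12)·(-3) + (1/12)·3 = 6
X: (1/6)·(-7) + (2/3)·5 + (1/12)·(-1) + (1/12)·6 = 31/12
Highest expected payoff is 6, from W.

W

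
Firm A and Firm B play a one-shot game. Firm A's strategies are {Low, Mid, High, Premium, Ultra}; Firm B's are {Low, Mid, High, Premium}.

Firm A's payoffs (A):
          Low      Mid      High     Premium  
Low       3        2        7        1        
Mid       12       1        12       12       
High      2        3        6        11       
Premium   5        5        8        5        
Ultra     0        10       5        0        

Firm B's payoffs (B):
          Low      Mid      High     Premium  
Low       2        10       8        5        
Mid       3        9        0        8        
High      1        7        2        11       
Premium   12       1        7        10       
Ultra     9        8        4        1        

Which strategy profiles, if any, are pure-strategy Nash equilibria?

None

Find each player's best response to every opponent strategy; NE are the intersections.
Firm A's best responses — vs Low: Mid (payoff 12); vs Mid: Ultra (payoff 10); vs High: Mid (payoff 12); vs Premium: Mid (payoff 12).
Firm B's best responses — vs Low: Mid (payoff 10); vs Mid: Mid (payoff 9); vs High: Premium (payoff 11); vs Premium: Low (payoff 12); vs Ultra: Low (payoff 9).
No cell has both players best-responding. For instance, Firm A's best reply to Premium is Mid, but against Mid Firm B prefers Mid over Premium.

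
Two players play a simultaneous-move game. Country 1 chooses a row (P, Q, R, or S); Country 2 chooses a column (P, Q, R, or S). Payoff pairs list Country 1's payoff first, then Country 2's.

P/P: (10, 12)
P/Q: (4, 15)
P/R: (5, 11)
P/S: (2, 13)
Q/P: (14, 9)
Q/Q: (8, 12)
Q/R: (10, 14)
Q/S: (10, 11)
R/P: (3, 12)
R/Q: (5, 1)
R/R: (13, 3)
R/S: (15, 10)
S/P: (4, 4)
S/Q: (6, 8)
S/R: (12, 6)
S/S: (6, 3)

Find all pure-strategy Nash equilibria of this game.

Check mutual best responses: a cell is a NE iff neither player can gain by unilaterally deviating.
Country 1's best responses — vs P: Q (payoff 14); vs Q: Q (payoff 8); vs R: R (payoff 13); vs S: R (payoff 15).
Country 2's best responses — vs P: Q (payoff 15); vs Q: R (payoff 14); vs R: P (payoff 12); vs S: Q (payoff 8).
No cell has both players best-responding. For instance, Country 1's best reply to R is R, but against R Country 2 prefers P over R.

No pure-strategy Nash equilibrium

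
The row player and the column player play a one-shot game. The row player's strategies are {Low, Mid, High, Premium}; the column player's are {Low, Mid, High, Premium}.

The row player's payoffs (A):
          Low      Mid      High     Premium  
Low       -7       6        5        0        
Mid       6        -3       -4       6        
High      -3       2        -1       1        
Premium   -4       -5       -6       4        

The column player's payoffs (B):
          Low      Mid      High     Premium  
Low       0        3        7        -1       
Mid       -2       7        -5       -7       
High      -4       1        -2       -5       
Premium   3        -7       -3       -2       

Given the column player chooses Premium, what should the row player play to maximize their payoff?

With the column player fixed at Premium, the row player's payoffs are: Low → 0, Mid → 6, High → 1, Premium → 4.
The maximum is 6, achieved by Mid.

Mid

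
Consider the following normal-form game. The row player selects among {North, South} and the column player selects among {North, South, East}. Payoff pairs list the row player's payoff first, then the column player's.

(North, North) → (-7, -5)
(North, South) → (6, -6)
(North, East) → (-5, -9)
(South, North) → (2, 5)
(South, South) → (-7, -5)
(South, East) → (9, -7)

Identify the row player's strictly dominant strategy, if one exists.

Check whether one of the row player's strategies beats all alternatives regardless of what the opponent does.
North is not dominant: against North, South gives 2 > -7.
South is not dominant: against South, North gives 6 > -7.
No single strategy is best against every opponent action.

No strictly dominant strategy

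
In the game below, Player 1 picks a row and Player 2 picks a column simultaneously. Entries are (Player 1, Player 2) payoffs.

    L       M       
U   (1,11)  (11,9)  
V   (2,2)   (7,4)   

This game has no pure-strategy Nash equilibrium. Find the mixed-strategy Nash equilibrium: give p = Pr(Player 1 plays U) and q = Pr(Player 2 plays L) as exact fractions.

p = 1/2, q = 4/5

In a mixed NE each player is indifferent between their pure strategies, so the opponent's mix sets the indifference.
Player 2 indifferent between L and M: p·11 + (1−p)·2 = p·9 + (1−p)·4 ⟹ 2 + 9p = 4 + 5p ⟹ p = 1/2.
Player 1 indifferent between U and V: q·1 + (1−q)·11 = q·2 + (1−q)·7 ⟹ 11 + (-10)q = 7 + (-5)q ⟹ q = 4/5.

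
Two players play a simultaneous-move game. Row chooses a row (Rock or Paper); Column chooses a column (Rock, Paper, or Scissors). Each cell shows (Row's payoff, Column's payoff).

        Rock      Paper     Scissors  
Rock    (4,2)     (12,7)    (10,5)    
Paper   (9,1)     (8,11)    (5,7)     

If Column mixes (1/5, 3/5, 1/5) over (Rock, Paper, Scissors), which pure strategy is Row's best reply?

Compute Row's expected payoff from each pure strategy against the given mix.
Rock: (1/5)·4 + (3/5)·12 + (1/5)·10 = 10
Paper: (1/5)·9 + (3/5)·8 + (1/5)·5 = 38/5
Highest expected payoff is 10, from Rock.

Rock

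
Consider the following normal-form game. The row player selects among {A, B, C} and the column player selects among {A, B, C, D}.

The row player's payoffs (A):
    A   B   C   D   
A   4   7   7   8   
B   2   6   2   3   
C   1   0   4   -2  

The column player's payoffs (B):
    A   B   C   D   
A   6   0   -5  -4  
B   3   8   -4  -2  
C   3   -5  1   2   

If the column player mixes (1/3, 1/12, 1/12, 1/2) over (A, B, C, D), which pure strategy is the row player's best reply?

A

The row player's best reply maximizes expected payoff against the mix.
A: (1/3)·4 + (1/12)·7 + (1/12)·7 + (1/2)·8 = 13/2
B: (1/3)·2 + (1/12)·6 + (1/12)·2 + (1/2)·3 = 17/6
C: (1/3)·1 + (1/12)·0 + (1/12)·4 + (1/2)·(-2) = -1/3
Highest expected payoff is 13/2, from A.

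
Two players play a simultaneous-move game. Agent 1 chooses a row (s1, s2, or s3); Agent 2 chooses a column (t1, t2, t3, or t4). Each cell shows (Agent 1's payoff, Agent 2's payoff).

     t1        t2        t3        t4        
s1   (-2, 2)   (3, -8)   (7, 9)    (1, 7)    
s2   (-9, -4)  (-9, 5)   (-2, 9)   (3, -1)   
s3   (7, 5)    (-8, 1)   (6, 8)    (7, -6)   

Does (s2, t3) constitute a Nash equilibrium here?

No

Holding Agent 2 at t3: Agent 1 gets -2 from s2 but could get 7 by switching to s1. Agent 1 has a profitable deviation.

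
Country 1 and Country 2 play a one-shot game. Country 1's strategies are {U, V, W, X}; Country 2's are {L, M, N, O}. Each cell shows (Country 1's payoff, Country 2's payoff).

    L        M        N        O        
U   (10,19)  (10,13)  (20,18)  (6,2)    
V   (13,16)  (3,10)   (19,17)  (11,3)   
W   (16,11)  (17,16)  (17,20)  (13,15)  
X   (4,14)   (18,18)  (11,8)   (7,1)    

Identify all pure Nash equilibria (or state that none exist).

Check mutual best responses: a cell is a NE iff neither player can gain by unilaterally deviating.
Country 1's best responses — vs L: W (payoff 16); vs M: X (payoff 18); vs N: U (payoff 20); vs O: W (payoff 13).
Country 2's best responses — vs U: L (payoff 19); vs V: N (payoff 17); vs W: N (payoff 20); vs X: M (payoff 18).
The only mutual best response is (X, M); neither player gains by switching there.

(X, M)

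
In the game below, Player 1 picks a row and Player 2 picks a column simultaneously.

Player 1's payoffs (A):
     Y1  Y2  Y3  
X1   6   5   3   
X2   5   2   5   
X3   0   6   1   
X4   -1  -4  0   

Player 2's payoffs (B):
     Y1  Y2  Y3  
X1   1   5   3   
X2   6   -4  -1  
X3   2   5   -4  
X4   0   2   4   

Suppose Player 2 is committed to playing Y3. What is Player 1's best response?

With Player 2 fixed at Y3, Player 1's payoffs are: X1 → 3, X2 → 5, X3 → 1, X4 → 0.
The maximum is 5, achieved by X2.

X2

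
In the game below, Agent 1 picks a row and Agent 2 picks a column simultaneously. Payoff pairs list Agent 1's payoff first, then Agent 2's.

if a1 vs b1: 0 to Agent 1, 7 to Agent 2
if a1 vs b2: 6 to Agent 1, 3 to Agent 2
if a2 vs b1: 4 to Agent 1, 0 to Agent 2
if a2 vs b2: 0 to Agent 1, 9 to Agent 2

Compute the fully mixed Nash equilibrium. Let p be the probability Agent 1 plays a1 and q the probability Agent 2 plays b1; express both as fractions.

p = 9/13, q = 3/5

Each player's mixing probability is pinned down by making the *other* player indifferent.
Agent 2 indifferent between b1 and b2: p·7 + (1−p)·0 = p·3 + (1−p)·9 ⟹ 0 + 7p = 9 + (-6)p ⟹ p = 9/13.
Agent 1 indifferent between a1 and a2: q·0 + (1−q)·6 = q·4 + (1−q)·0 ⟹ 6 + (-6)q = 0 + 4q ⟹ q = 3/5.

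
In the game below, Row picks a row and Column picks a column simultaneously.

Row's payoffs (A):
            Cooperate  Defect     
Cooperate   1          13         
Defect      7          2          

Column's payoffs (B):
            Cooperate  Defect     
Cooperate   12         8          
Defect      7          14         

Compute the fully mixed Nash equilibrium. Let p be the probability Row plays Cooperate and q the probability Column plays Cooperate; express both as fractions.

Each player's mixing probability is pinned down by making the *other* player indifferent.
Column indifferent between Cooperate and Defect: p·12 + (1−p)·7 = p·8 + (1−p)·14 ⟹ 7 + 5p = 14 + (-6)p ⟹ p = 7/11.
Row indifferent between Cooperate and Defect: q·1 + (1−q)·13 = q·7 + (1−q)·2 ⟹ 13 + (-12)q = 2 + 5q ⟹ q = 11/17.

p = 7/11, q = 11/17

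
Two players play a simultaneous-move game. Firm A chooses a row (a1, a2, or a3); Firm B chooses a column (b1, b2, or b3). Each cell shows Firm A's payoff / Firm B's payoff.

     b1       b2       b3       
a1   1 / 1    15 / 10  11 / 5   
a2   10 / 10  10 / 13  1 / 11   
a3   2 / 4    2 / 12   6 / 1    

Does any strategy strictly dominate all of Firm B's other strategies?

b2

Check whether one of Firm B's strategies beats all alternatives regardless of what the opponent does.
b2 strictly dominates: vs a1: 10 > each of {1, 5}; vs a2: 13 > each of {10, 11}; vs a3: 12 > each of {4, 1}.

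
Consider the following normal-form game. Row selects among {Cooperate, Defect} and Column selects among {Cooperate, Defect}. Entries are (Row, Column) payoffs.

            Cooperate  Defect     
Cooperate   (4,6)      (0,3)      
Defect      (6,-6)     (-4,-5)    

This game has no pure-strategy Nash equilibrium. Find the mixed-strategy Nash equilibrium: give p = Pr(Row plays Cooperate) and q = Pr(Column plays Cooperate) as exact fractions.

p = 1/4, q = 2/3

In a mixed NE each player is indifferent between their pure strategies, so the opponent's mix sets the indifference.
Column indifferent between Cooperate and Defect: p·6 + (1−p)·(-6) = p·3 + (1−p)·(-5) ⟹ (-6) + 12p = (-5) + 8p ⟹ p = 1/4.
Row indifferent between Cooperate and Defect: q·4 + (1−q)·0 = q·6 + (1−q)·(-4) ⟹ 0 + 4q = (-4) + 10q ⟹ q = 2/3.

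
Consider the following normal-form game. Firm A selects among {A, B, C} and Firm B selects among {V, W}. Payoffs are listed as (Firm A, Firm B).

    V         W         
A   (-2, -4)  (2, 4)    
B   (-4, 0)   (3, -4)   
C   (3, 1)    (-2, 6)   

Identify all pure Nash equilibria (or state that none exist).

None

Find each player's best response to every opponent strategy; NE are the intersections.
Firm A's best responses — vs V: C (payoff 3); vs W: B (payoff 3).
Firm B's best responses — vs A: W (payoff 4); vs B: V (payoff 0); vs C: W (payoff 6).
No cell has both players best-responding. For instance, Firm A's best reply to W is B, but against B Firm B prefers V over W.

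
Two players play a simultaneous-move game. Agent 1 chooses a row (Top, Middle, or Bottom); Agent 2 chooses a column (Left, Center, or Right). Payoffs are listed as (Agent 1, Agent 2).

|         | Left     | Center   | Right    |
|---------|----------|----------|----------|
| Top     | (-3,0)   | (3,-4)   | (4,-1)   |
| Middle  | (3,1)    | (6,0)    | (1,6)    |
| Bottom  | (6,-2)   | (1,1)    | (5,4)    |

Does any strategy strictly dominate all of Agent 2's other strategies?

No strictly dominant strategy

Check whether one of Agent 2's strategies beats all alternatives regardless of what the opponent does.
Left is not dominant: against Middle, Right gives 6 > 1.
Center is not dominant: against Top, Left gives 0 > -4.
Right is not dominant: against Top, Left gives 0 > -1.
No single strategy is best against every opponent action.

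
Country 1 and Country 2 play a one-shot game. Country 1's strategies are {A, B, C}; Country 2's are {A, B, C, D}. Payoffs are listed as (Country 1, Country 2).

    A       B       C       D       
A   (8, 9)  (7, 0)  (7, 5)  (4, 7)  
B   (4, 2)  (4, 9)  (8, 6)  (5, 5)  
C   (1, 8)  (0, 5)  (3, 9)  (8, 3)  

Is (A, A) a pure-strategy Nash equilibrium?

Holding Country 2 at A: Country 1 gets 8 from A, versus 4 from B, 1 from C. No profitable deviation for Country 1.
Holding Country 1 at A: Country 2 gets 9 from A, versus 0 from B, 5 from C, 7 from D. No profitable deviation for Country 2 either.

Yes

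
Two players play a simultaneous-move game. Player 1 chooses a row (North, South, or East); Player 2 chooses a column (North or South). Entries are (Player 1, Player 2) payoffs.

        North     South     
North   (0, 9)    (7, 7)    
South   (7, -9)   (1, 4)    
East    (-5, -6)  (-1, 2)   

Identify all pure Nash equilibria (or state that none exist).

Check mutual best responses: a cell is a NE iff neither player can gain by unilaterally deviating.
Player 1's best responses — vs North: South (payoff 7); vs South: North (payoff 7).
Player 2's best responses — vs North: North (payoff 9); vs South: South (payoff 4); vs East: South (payoff 2).
No cell has both players best-responding. For instance, Player 1's best reply to North is South, but against South Player 2 prefers South over North.

None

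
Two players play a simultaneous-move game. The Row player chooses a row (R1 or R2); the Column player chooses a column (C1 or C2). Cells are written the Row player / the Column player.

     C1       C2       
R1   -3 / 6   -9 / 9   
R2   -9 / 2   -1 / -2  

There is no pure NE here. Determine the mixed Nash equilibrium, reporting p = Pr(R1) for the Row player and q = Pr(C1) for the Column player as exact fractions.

p = 4/7, q = 4/7

Each player's mixing probability is pinned down by making the *other* player indifferent.
The Column player indifferent between C1 and C2: p·6 + (1−p)·2 = p·9 + (1−p)·(-2) ⟹ 2 + 4p = (-2) + 11p ⟹ p = 4/7.
The Row player indifferent between R1 and R2: q·(-3) + (1−q)·(-9) = q·(-9) + (1−q)·(-1) ⟹ (-9) + 6q = (-1) + (-8)q ⟹ q = 4/7.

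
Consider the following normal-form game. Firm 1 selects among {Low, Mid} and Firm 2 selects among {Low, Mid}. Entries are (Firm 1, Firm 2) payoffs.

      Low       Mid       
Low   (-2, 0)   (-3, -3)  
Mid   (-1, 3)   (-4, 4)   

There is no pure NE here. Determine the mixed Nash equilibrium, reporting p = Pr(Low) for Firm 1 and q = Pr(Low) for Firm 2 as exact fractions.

p = 1/4, q = 1/2

In a mixed NE each player is indifferent between their pure strategies, so the opponent's mix sets the indifference.
Firm 2 indifferent between Low and Mid: p·0 + (1−p)·3 = p·(-3) + (1−p)·4 ⟹ 3 + (-3)p = 4 + (-7)p ⟹ p = 1/4.
Firm 1 indifferent between Low and Mid: q·(-2) + (1−q)·(-3) = q·(-1) + (1−q)·(-4) ⟹ (-3) + 1q = (-4) + 3q ⟹ q = 1/2.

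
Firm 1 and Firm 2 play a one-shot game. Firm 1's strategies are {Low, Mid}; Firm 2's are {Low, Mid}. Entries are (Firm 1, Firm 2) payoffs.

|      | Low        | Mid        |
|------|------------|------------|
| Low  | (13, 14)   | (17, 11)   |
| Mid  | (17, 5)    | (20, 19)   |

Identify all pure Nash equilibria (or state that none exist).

Find each player's best response to every opponent strategy; NE are the intersections.
Firm 1's best responses — vs Low: Mid (payoff 17); vs Mid: Mid (payoff 20).
Firm 2's best responses — vs Low: Low (payoff 14); vs Mid: Mid (payoff 19).
The only mutual best response is (Mid, Mid); neither player gains by switching there.

(Mid, Mid)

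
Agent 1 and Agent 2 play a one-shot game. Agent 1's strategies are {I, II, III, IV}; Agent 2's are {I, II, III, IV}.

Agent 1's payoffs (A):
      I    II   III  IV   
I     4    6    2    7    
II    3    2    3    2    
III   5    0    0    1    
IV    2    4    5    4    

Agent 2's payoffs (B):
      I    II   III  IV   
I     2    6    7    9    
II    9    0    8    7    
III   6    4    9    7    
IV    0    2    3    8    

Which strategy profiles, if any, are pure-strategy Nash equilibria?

(I, IV)

A profile is a Nash equilibrium when each player is best-responding to the other.
Agent 1's best responses — vs I: III (payoff 5); vs II: I (payoff 6); vs III: IV (payoff 5); vs IV: I (payoff 7).
Agent 2's best responses — vs I: IV (payoff 9); vs II: I (payoff 9); vs III: III (payoff 9); vs IV: IV (payoff 8).
The only mutual best response is (I, IV); neither player gains by switching there.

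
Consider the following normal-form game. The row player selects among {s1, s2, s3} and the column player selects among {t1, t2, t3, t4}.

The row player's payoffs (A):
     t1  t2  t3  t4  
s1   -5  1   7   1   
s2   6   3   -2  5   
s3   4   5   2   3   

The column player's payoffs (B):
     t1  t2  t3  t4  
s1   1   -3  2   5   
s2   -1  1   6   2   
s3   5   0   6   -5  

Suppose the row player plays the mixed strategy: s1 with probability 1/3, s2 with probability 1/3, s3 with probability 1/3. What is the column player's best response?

t3

Compute the column player's expected payoff from each pure strategy against the given mix.
t1: (1/3)·1 + (1/3)·(-1) + (1/3)·5 = 5/3
t2: (1/3)·(-3) + (1/3)·1 + (1/3)·0 = -2/3
t3: (1/3)·2 + (1/3)·6 + (1/3)·6 = 14/3
t4: (1/3)·5 + (1/3)·2 + (1/3)·(-5) = 2/3
Highest expected payoff is 14/3, from t3.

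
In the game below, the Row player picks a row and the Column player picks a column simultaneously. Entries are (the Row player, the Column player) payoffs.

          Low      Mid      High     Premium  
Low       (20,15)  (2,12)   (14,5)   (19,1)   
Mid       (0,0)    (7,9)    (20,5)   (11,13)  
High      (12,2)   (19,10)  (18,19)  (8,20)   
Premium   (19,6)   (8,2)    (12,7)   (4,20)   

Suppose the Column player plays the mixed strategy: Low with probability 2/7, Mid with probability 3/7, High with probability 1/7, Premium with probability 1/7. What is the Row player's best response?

High

The Row player's best reply maximizes expected payoff against the mix.
Low: (2/7)·20 + (3/7)·2 + (1/7)·14 + (1/7)·19 = 79/7
Mid: (2/7)·0 + (3/7)·7 + (1/7)·20 + (1/7)·11 = 52/7
High: (2/7)·12 + (3/7)·19 + (1/7)·18 + (1/7)·8 = 107/7
Premium: (2/7)·19 + (3/7)·8 + (1/7)·12 + (1/7)·4 = 78/7
Highest expected payoff is 107/7, from High.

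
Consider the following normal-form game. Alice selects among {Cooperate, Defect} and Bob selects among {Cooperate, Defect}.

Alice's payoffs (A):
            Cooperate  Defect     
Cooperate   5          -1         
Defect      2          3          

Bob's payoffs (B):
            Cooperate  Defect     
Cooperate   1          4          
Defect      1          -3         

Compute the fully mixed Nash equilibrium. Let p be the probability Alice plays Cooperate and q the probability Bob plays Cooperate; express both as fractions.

Each player's mixing probability is pinned down by making the *other* player indifferent.
Bob indifferent between Cooperate and Defect: p·1 + (1−p)·1 = p·4 + (1−p)·(-3) ⟹ 1 + 0p = (-3) + 7p ⟹ p = 4/7.
Alice indifferent between Cooperate and Defect: q·5 + (1−q)·(-1) = q·2 + (1−q)·3 ⟹ (-1) + 6q = 3 + (-1)q ⟹ q = 4/7.

p = 4/7, q = 4/7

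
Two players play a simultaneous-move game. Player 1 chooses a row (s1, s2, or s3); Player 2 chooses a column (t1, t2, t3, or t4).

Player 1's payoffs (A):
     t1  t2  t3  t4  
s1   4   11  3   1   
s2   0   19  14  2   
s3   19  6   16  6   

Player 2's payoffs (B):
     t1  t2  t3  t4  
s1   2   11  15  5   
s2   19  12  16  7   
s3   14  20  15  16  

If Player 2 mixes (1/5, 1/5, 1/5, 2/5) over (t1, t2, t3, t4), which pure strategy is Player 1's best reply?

s3

Compute Player 1's expected payoff from each pure strategy against the given mix.
s1: (1/5)·4 + (1/5)·11 + (1/5)·3 + (2/5)·1 = 4
s2: (1/5)·0 + (1/5)·19 + (1/5)·14 + (2/5)·2 = 37/5
s3: (1/5)·19 + (1/5)·6 + (1/5)·16 + (2/5)·6 = 53/5
Highest expected payoff is 53/5, from s3.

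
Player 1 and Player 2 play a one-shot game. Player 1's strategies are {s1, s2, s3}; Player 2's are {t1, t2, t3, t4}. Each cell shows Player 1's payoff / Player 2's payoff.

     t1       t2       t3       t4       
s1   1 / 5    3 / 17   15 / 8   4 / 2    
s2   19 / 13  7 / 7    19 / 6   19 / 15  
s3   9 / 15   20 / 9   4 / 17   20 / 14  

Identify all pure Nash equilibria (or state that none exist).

Check mutual best responses: a cell is a NE iff neither player can gain by unilaterally deviating.
Player 1's best responses — vs t1: s2 (payoff 19); vs t2: s3 (payoff 20); vs t3: s2 (payoff 19); vs t4: s3 (payoff 20).
Player 2's best responses — vs s1: t2 (payoff 17); vs s2: t4 (payoff 15); vs s3: t3 (payoff 17).
No cell has both players best-responding. For instance, Player 1's best reply to t3 is s2, but against s2 Player 2 prefers t4 over t3.

None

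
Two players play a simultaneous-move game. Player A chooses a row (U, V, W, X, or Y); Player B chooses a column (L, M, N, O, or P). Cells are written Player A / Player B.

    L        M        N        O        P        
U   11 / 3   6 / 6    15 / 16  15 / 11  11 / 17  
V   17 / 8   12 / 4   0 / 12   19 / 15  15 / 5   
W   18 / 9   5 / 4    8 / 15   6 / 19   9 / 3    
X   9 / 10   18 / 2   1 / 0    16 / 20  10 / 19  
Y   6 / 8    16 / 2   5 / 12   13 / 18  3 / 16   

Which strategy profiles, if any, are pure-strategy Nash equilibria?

(V, O)

Check mutual best responses: a cell is a NE iff neither player can gain by unilaterally deviating.
Player A's best responses — vs L: W (payoff 18); vs M: X (payoff 18); vs N: U (payoff 15); vs O: V (payoff 19); vs P: V (payoff 15).
Player B's best responses — vs U: P (payoff 17); vs V: O (payoff 15); vs W: O (payoff 19); vs X: O (payoff 20); vs Y: O (payoff 18).
The only mutual best response is (V, O); neither player gains by switching there.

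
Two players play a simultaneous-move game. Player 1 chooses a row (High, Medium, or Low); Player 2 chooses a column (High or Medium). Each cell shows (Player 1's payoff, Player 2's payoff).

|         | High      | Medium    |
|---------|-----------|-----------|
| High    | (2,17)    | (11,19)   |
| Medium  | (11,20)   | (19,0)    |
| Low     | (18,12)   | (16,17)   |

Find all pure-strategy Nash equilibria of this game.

Check mutual best responses: a cell is a NE iff neither player can gain by unilaterally deviating.
Player 1's best responses — vs High: Low (payoff 18); vs Medium: Medium (payoff 19).
Player 2's best responses — vs High: Medium (payoff 19); vs Medium: High (payoff 20); vs Low: Medium (payoff 17).
No cell has both players best-responding. For instance, Player 1's best reply to Medium is Medium, but against Medium Player 2 prefers High over Medium.

None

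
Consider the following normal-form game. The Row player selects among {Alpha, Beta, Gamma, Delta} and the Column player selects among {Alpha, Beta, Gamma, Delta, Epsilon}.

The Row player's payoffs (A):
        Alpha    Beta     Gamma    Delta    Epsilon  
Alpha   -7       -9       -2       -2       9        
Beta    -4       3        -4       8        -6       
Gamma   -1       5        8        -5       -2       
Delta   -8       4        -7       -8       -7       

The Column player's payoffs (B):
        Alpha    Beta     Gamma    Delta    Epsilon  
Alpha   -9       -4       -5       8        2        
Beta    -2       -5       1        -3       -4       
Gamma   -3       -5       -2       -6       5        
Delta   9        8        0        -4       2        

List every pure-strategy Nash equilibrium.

Find each player's best response to every opponent strategy; NE are the intersections.
The Row player's best responses — vs Alpha: Gamma (payoff -1); vs Beta: Gamma (payoff 5); vs Gamma: Gamma (payoff 8); vs Delta: Beta (payoff 8); vs Epsilon: Alpha (payoff 9).
The Column player's best responses — vs Alpha: Delta (payoff 8); vs Beta: Gamma (payoff 1); vs Gamma: Epsilon (payoff 5); vs Delta: Alpha (payoff 9).
No cell has both players best-responding. For instance, the Row player's best reply to Delta is Beta, but against Beta the Column player prefers Gamma over Delta.

No pure-strategy Nash equilibrium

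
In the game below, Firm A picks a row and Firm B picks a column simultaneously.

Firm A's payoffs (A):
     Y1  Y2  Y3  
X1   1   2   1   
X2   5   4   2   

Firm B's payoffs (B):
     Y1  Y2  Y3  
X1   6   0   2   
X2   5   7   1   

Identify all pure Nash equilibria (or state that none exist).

Find each player's best response to every opponent strategy; NE are the intersections.
Firm A's best responses — vs Y1: X2 (payoff 5); vs Y2: X2 (payoff 4); vs Y3: X2 (payoff 2).
Firm B's best responses — vs X1: Y1 (payoff 6); vs X2: Y2 (payoff 7).
The only mutual best response is (X2, Y2); neither player gains by switching there.

(X2, Y2)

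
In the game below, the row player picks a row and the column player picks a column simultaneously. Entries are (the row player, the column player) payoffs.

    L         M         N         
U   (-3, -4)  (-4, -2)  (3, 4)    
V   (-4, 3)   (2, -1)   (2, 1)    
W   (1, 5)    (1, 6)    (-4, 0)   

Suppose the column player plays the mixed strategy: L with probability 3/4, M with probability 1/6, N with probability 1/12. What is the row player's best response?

The row player's best reply maximizes expected payoff against the mix.
U: (3/4)·(-3) + (1/6)·(-4) + (1/12)·3 = -8/3
V: (3/4)·(-4) + (1/6)·2 + (1/12)·2 = -5/2
W: (3/4)·1 + (1/6)·1 + (1/12)·(-4) = 7/12
Highest expected payoff is 7/12, from W.

W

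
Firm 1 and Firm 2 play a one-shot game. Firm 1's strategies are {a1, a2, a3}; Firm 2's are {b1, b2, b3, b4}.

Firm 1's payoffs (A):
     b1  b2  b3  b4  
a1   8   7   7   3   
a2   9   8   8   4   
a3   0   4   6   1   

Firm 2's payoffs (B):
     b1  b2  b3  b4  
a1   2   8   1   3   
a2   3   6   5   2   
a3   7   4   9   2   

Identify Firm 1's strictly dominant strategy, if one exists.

a2

A strategy is strictly dominant if it gives Firm 1 a strictly higher payoff than every other strategy, against every choice by the opponent.
a2 strictly dominates: vs b1: 9 > each of {8, 0}; vs b2: 8 > each of {7, 4}; vs b3: 8 > each of {7, 6}; vs b4: 4 > each of {3, 1}.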